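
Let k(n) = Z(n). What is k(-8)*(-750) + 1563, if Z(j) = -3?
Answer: 3813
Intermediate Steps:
k(n) = -3
k(-8)*(-750) + 1563 = -3*(-750) + 1563 = 2250 + 1563 = 3813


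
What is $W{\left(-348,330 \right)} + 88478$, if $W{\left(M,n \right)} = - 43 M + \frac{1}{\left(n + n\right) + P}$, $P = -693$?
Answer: $\frac{3413585}{33} \approx 1.0344 \cdot 10^{5}$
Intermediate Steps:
$W{\left(M,n \right)} = \frac{1}{-693 + 2 n} - 43 M$ ($W{\left(M,n \right)} = - 43 M + \frac{1}{\left(n + n\right) - 693} = - 43 M + \frac{1}{2 n - 693} = - 43 M + \frac{1}{-693 + 2 n} = \frac{1}{-693 + 2 n} - 43 M$)
$W{\left(-348,330 \right)} + 88478 = \frac{1 + 29799 \left(-348\right) - \left(-29928\right) 330}{-693 + 2 \cdot 330} + 88478 = \frac{1 - 10370052 + 9876240}{-693 + 660} + 88478 = \frac{1}{-33} \left(-493811\right) + 88478 = \left(- \frac{1}{33}\right) \left(-493811\right) + 88478 = \frac{493811}{33} + 88478 = \frac{3413585}{33}$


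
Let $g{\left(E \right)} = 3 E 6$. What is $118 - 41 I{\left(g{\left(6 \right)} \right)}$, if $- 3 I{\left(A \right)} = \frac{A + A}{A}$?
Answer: $\frac{436}{3} \approx 145.33$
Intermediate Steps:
$g{\left(E \right)} = 18 E$
$I{\left(A \right)} = - \frac{2}{3}$ ($I{\left(A \right)} = - \frac{\left(A + A\right) \frac{1}{A}}{3} = - \frac{2 A \frac{1}{A}}{3} = \left(- \frac{1}{3}\right) 2 = - \frac{2}{3}$)
$118 - 41 I{\left(g{\left(6 \right)} \right)} = 118 - - \frac{82}{3} = 118 + \frac{82}{3} = \frac{436}{3}$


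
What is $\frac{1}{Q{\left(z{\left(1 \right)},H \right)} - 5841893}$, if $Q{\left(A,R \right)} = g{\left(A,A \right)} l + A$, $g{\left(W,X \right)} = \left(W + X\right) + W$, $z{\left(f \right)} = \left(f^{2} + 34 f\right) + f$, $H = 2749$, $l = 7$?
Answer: $- \frac{1}{5841101} \approx -1.712 \cdot 10^{-7}$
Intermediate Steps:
$z{\left(f \right)} = f^{2} + 35 f$
$g{\left(W,X \right)} = X + 2 W$
$Q{\left(A,R \right)} = 22 A$ ($Q{\left(A,R \right)} = \left(A + 2 A\right) 7 + A = 3 A 7 + A = 21 A + A = 22 A$)
$\frac{1}{Q{\left(z{\left(1 \right)},H \right)} - 5841893} = \frac{1}{22 \cdot 1 \left(35 + 1\right) - 5841893} = \frac{1}{22 \cdot 1 \cdot 36 - 5841893} = \frac{1}{22 \cdot 36 - 5841893} = \frac{1}{792 - 5841893} = \frac{1}{-5841101} = - \frac{1}{5841101}$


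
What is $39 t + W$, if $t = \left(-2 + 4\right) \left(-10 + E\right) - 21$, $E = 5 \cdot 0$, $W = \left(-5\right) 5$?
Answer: $-1624$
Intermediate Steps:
$W = -25$
$E = 0$
$t = -41$ ($t = \left(-2 + 4\right) \left(-10 + 0\right) - 21 = 2 \left(-10\right) - 21 = -20 - 21 = -41$)
$39 t + W = 39 \left(-41\right) - 25 = -1599 - 25 = -1624$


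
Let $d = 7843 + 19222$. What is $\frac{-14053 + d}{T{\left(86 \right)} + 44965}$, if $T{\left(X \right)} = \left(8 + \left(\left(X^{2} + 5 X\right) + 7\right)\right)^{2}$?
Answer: $\frac{6506}{30763123} \approx 0.00021149$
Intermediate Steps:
$d = 27065$
$T{\left(X \right)} = \left(15 + X^{2} + 5 X\right)^{2}$ ($T{\left(X \right)} = \left(8 + \left(7 + X^{2} + 5 X\right)\right)^{2} = \left(15 + X^{2} + 5 X\right)^{2}$)
$\frac{-14053 + d}{T{\left(86 \right)} + 44965} = \frac{-14053 + 27065}{\left(15 + 86^{2} + 5 \cdot 86\right)^{2} + 44965} = \frac{13012}{\left(15 + 7396 + 430\right)^{2} + 44965} = \frac{13012}{7841^{2} + 44965} = \frac{13012}{61481281 + 44965} = \frac{13012}{61526246} = 13012 \cdot \frac{1}{61526246} = \frac{6506}{30763123}$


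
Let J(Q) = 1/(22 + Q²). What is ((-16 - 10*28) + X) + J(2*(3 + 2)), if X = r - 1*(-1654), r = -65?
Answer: 157747/122 ≈ 1293.0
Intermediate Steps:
X = 1589 (X = -65 - 1*(-1654) = -65 + 1654 = 1589)
((-16 - 10*28) + X) + J(2*(3 + 2)) = ((-16 - 10*28) + 1589) + 1/(22 + (2*(3 + 2))²) = ((-16 - 280) + 1589) + 1/(22 + (2*5)²) = (-296 + 1589) + 1/(22 + 10²) = 1293 + 1/(22 + 100) = 1293 + 1/122 = 157747/122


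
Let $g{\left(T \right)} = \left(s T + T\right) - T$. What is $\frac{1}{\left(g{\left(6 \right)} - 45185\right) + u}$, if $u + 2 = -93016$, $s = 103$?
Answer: $- \frac{1}{137585} \approx -7.2682 \cdot 10^{-6}$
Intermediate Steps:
$u = -93018$ ($u = -2 - 93016 = -93018$)
$g{\left(T \right)} = 103 T$ ($g{\left(T \right)} = \left(103 T + T\right) - T = 104 T - T = 103 T$)
$\frac{1}{\left(g{\left(6 \right)} - 45185\right) + u} = \frac{1}{\left(103 \cdot 6 - 45185\right) - 93018} = \frac{1}{\left(618 - 45185\right) - 93018} = \frac{1}{-44567 - 93018} = \frac{1}{-137585} = - \frac{1}{137585}$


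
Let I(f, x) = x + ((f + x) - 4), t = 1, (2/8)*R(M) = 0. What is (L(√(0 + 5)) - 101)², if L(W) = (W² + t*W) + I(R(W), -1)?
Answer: (-102 + √5)² ≈ 9952.8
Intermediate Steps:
R(M) = 0 (R(M) = 4*0 = 0)
I(f, x) = -4 + f + 2*x (I(f, x) = x + (-4 + f + x) = -4 + f + 2*x)
L(W) = -6 + W + W² (L(W) = (W² + 1*W) + (-4 + 0 + 2*(-1)) = (W² + W) + (-4 + 0 - 2) = (W + W²) - 6 = -6 + W + W²)
(L(√(0 + 5)) - 101)² = ((-6 + √(0 + 5) + (√(0 + 5))²) - 101)² = ((-6 + √5 + (√5)²) - 101)² = ((-6 + √5 + 5) - 101)² = ((-1 + √5) - 101)² = (-102 + √5)²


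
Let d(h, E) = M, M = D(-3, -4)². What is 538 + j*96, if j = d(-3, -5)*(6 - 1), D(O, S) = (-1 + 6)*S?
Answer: 192538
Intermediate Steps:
D(O, S) = 5*S
M = 400 (M = (5*(-4))² = (-20)² = 400)
d(h, E) = 400
j = 2000 (j = 400*(6 - 1) = 400*5 = 2000)
538 + j*96 = 538 + 2000*96 = 538 + 192000 = 192538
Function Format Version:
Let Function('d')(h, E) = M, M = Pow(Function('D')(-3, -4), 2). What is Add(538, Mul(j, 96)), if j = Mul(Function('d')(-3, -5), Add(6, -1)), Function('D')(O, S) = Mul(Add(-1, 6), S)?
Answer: 192538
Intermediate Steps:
Function('D')(O, S) = Mul(5, S)
M = 400 (M = Pow(Mul(5, -4), 2) = Pow(-20, 2) = 400)
Function('d')(h, E) = 400
j = 2000 (j = Mul(400, Add(6, -1)) = Mul(400, 5) = 2000)
Add(538, Mul(j, 96)) = Add(538, Mul(2000, 96)) = Add(538, 192000) = 192538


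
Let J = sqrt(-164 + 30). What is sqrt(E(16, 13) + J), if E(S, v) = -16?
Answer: sqrt(-16 + I*sqrt(134)) ≈ 1.369 + 4.2278*I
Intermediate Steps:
J = I*sqrt(134) (J = sqrt(-134) = I*sqrt(134) ≈ 11.576*I)
sqrt(E(16, 13) + J) = sqrt(-16 + I*sqrt(134))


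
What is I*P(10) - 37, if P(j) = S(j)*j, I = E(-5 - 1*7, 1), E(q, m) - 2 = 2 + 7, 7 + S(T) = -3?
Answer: -1137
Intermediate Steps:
S(T) = -10 (S(T) = -7 - 3 = -10)
E(q, m) = 11 (E(q, m) = 2 + (2 + 7) = 2 + 9 = 11)
I = 11
P(j) = -10*j
I*P(10) - 37 = 11*(-10*10) - 37 = 11*(-100) - 37 = -1100 - 37 = -1137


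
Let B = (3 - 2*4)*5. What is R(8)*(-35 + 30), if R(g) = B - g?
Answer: 165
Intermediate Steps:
B = -25 (B = (3 - 8)*5 = -5*5 = -25)
R(g) = -25 - g
R(8)*(-35 + 30) = (-25 - 1*8)*(-35 + 30) = (-25 - 8)*(-5) = -33*(-5) = 165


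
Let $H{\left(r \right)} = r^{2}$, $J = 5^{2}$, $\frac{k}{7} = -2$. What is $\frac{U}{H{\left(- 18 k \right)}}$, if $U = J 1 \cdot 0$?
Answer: $0$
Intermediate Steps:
$k = -14$ ($k = 7 \left(-2\right) = -14$)
$J = 25$
$U = 0$ ($U = 25 \cdot 1 \cdot 0 = 25 \cdot 0 = 0$)
$\frac{U}{H{\left(- 18 k \right)}} = \frac{0}{\left(\left(-18\right) \left(-14\right)\right)^{2}} = \frac{0}{252^{2}} = \frac{0}{63504} = 0 \cdot \frac{1}{63504} = 0$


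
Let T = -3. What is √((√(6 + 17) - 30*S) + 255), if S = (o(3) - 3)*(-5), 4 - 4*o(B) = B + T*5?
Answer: √(405 + √23) ≈ 20.243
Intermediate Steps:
o(B) = 19/4 - B/4 (o(B) = 1 - (B - 3*5)/4 = 1 - (B - 15)/4 = 1 - (-15 + B)/4 = 1 + (15/4 - B/4) = 19/4 - B/4)
S = -5 (S = ((19/4 - ¼*3) - 3)*(-5) = ((19/4 - ¾) - 3)*(-5) = (4 - 3)*(-5) = 1*(-5) = -5)
√((√(6 + 17) - 30*S) + 255) = √((√(6 + 17) - 30*(-5)) + 255) = √((√23 + 150) + 255) = √((150 + √23) + 255) = √(405 + √23)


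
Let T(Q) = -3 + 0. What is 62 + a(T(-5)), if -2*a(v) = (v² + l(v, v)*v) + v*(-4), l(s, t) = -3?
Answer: 47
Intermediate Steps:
T(Q) = -3
a(v) = -v²/2 + 7*v/2 (a(v) = -((v² - 3*v) + v*(-4))/2 = -((v² - 3*v) - 4*v)/2 = -(v² - 7*v)/2 = -v²/2 + 7*v/2)
62 + a(T(-5)) = 62 + (½)*(-3)*(7 - 1*(-3)) = 62 + (½)*(-3)*(7 + 3) = 62 + (½)*(-3)*10 = 62 - 15 = 47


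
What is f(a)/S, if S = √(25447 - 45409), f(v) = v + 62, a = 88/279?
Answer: -8693*I*√2218/928233 ≈ -0.44106*I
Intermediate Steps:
a = 88/279 (a = 88*(1/279) = 88/279 ≈ 0.31541)
f(v) = 62 + v
S = 3*I*√2218 (S = √(-19962) = 3*I*√2218 ≈ 141.29*I)
f(a)/S = (62 + 88/279)/((3*I*√2218)) = 17386*(-I*√2218/6654)/279 = -8693*I*√2218/928233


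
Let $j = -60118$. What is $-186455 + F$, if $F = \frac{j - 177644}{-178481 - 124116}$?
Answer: $- \frac{56420485873}{302597} \approx -1.8645 \cdot 10^{5}$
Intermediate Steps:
$F = \frac{237762}{302597}$ ($F = \frac{-60118 - 177644}{-178481 - 124116} = - \frac{237762}{-302597} = \left(-237762\right) \left(- \frac{1}{302597}\right) = \frac{237762}{302597} \approx 0.78574$)
$-186455 + F = -186455 + \frac{237762}{302597} = - \frac{56420485873}{302597}$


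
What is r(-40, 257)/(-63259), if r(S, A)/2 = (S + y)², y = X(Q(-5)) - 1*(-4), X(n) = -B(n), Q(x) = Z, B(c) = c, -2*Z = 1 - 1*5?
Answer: -2888/63259 ≈ -0.045654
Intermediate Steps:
Z = 2 (Z = -(1 - 1*5)/2 = -(1 - 5)/2 = -½*(-4) = 2)
Q(x) = 2
X(n) = -n
y = 2 (y = -1*2 - 1*(-4) = -2 + 4 = 2)
r(S, A) = 2*(2 + S)² (r(S, A) = 2*(S + 2)² = 2*(2 + S)²)
r(-40, 257)/(-63259) = (2*(2 - 40)²)/(-63259) = (2*(-38)²)*(-1/63259) = (2*1444)*(-1/63259) = 2888*(-1/63259) = -2888/63259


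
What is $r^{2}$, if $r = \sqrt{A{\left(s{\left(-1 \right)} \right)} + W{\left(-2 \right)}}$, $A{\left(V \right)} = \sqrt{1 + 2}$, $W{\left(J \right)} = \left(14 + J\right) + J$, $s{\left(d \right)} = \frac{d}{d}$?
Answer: $10 + \sqrt{3} \approx 11.732$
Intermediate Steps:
$s{\left(d \right)} = 1$
$W{\left(J \right)} = 14 + 2 J$
$A{\left(V \right)} = \sqrt{3}$
$r = \sqrt{10 + \sqrt{3}}$ ($r = \sqrt{\sqrt{3} + \left(14 + 2 \left(-2\right)\right)} = \sqrt{\sqrt{3} + \left(14 - 4\right)} = \sqrt{\sqrt{3} + 10} = \sqrt{10 + \sqrt{3}} \approx 3.4252$)
$r^{2} = \left(\sqrt{10 + \sqrt{3}}\right)^{2} = 10 + \sqrt{3}$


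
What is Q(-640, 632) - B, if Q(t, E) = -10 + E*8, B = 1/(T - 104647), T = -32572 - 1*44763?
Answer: 918281173/181982 ≈ 5046.0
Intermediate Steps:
T = -77335 (T = -32572 - 44763 = -77335)
B = -1/181982 (B = 1/(-77335 - 104647) = 1/(-181982) = -1/181982 ≈ -5.4951e-6)
Q(t, E) = -10 + 8*E
Q(-640, 632) - B = (-10 + 8*632) - 1*(-1/181982) = (-10 + 5056) + 1/181982 = 5046 + 1/181982 = 918281173/181982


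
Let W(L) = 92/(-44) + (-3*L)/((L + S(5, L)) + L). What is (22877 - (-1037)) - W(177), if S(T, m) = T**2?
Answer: 99712024/4169 ≈ 23918.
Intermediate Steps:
W(L) = -23/11 - 3*L/(25 + 2*L) (W(L) = 92/(-44) + (-3*L)/((L + 5**2) + L) = 92*(-1/44) + (-3*L)/((L + 25) + L) = -23/11 + (-3*L)/((25 + L) + L) = -23/11 + (-3*L)/(25 + 2*L) = -23/11 - 3*L/(25 + 2*L))
(22877 - (-1037)) - W(177) = (22877 - (-1037)) - (-575 - 79*177)/(11*(25 + 2*177)) = (22877 - 1*(-1037)) - (-575 - 13983)/(11*(25 + 354)) = (22877 + 1037) - (-14558)/(11*379) = 23914 - (-14558)/(11*379) = 23914 - 1*(-14558/4169) = 23914 + 14558/4169 = 99712024/4169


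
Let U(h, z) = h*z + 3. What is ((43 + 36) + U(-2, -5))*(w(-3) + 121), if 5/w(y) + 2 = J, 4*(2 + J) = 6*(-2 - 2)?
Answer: 11086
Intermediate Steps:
U(h, z) = 3 + h*z
J = -8 (J = -2 + (6*(-2 - 2))/4 = -2 + (6*(-4))/4 = -2 + (1/4)*(-24) = -2 - 6 = -8)
w(y) = -1/2 (w(y) = 5/(-2 - 8) = 5/(-10) = 5*(-1/10) = -1/2)
((43 + 36) + U(-2, -5))*(w(-3) + 121) = ((43 + 36) + (3 - 2*(-5)))*(-1/2 + 121) = (79 + (3 + 10))*(241/2) = (79 + 13)*(241/2) = 92*(241/2) = 11086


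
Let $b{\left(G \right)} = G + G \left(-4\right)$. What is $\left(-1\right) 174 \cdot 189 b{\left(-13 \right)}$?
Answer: $-1282554$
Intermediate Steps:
$b{\left(G \right)} = - 3 G$ ($b{\left(G \right)} = G - 4 G = - 3 G$)
$\left(-1\right) 174 \cdot 189 b{\left(-13 \right)} = \left(-1\right) 174 \cdot 189 \left(\left(-3\right) \left(-13\right)\right) = \left(-174\right) 189 \cdot 39 = \left(-32886\right) 39 = -1282554$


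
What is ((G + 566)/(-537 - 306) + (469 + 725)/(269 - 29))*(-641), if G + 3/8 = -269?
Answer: -8327231/2810 ≈ -2963.4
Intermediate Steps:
G = -2155/8 (G = -3/8 - 269 = -2155/8 ≈ -269.38)
((G + 566)/(-537 - 306) + (469 + 725)/(269 - 29))*(-641) = ((-2155/8 + 566)/(-537 - 306) + (469 + 725)/(269 - 29))*(-641) = ((2373/8)/(-843) + 1194/240)*(-641) = ((2373/8)*(-1/843) + 1194*(1/240))*(-641) = (-791/2248 + 199/40)*(-641) = (12991/2810)*(-641) = -8327231/2810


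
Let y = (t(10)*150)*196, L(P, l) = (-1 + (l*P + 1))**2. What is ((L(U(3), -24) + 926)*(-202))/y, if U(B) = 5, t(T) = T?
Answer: -773963/73500 ≈ -10.530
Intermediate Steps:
L(P, l) = P**2*l**2 (L(P, l) = (-1 + (P*l + 1))**2 = (-1 + (1 + P*l))**2 = (P*l)**2 = P**2*l**2)
y = 294000 (y = (10*150)*196 = 1500*196 = 294000)
((L(U(3), -24) + 926)*(-202))/y = ((5**2*(-24)**2 + 926)*(-202))/294000 = ((25*576 + 926)*(-202))*(1/294000) = ((14400 + 926)*(-202))*(1/294000) = (15326*(-202))*(1/294000) = -3095852*1/294000 = -773963/73500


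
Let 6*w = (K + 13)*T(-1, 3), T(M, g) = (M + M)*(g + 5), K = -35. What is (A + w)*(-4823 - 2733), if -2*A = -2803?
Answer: -33099058/3 ≈ -1.1033e+7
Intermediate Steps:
A = 2803/2 (A = -½*(-2803) = 2803/2 ≈ 1401.5)
T(M, g) = 2*M*(5 + g) (T(M, g) = (2*M)*(5 + g) = 2*M*(5 + g))
w = 176/3 (w = ((-35 + 13)*(2*(-1)*(5 + 3)))/6 = (-44*(-1)*8)/6 = (-22*(-16))/6 = (⅙)*352 = 176/3 ≈ 58.667)
(A + w)*(-4823 - 2733) = (2803/2 + 176/3)*(-4823 - 2733) = (8761/6)*(-7556) = -33099058/3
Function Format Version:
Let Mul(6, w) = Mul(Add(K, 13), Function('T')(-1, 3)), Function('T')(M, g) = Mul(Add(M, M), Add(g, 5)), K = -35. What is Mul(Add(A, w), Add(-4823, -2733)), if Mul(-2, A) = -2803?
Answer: Rational(-33099058, 3) ≈ -1.1033e+7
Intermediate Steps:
A = Rational(2803, 2) (A = Mul(Rational(-1, 2), -2803) = Rational(2803, 2) ≈ 1401.5)
Function('T')(M, g) = Mul(2, M, Add(5, g)) (Function('T')(M, g) = Mul(Mul(2, M), Add(5, g)) = Mul(2, M, Add(5, g)))
w = Rational(176, 3) (w = Mul(Rational(1, 6), Mul(Add(-35, 13), Mul(2, -1, Add(5, 3)))) = Mul(Rational(1, 6), Mul(-22, Mul(2, -1, 8))) = Mul(Rational(1, 6), Mul(-22, -16)) = Mul(Rational(1, 6), 352) = Rational(176, 3) ≈ 58.667)
Mul(Add(A, w), Add(-4823, -2733)) = Mul(Add(Rational(2803, 2), Rational(176, 3)), Add(-4823, -2733)) = Mul(Rational(8761, 6), -7556) = Rational(-33099058, 3)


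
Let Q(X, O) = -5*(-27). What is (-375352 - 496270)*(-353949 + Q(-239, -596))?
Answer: 308392066308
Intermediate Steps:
Q(X, O) = 135
(-375352 - 496270)*(-353949 + Q(-239, -596)) = (-375352 - 496270)*(-353949 + 135) = -871622*(-353814) = 308392066308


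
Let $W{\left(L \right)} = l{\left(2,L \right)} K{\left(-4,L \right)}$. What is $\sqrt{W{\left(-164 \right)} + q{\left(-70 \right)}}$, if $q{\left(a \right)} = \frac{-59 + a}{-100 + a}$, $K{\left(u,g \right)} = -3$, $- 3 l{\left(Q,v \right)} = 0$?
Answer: $\frac{\sqrt{21930}}{170} \approx 0.87111$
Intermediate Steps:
$l{\left(Q,v \right)} = 0$ ($l{\left(Q,v \right)} = \left(- \frac{1}{3}\right) 0 = 0$)
$q{\left(a \right)} = \frac{-59 + a}{-100 + a}$
$W{\left(L \right)} = 0$ ($W{\left(L \right)} = 0 \left(-3\right) = 0$)
$\sqrt{W{\left(-164 \right)} + q{\left(-70 \right)}} = \sqrt{0 + \frac{-59 - 70}{-100 - 70}} = \sqrt{0 + \frac{1}{-170} \left(-129\right)} = \sqrt{0 - - \frac{129}{170}} = \sqrt{0 + \frac{129}{170}} = \sqrt{\frac{129}{170}} = \frac{\sqrt{21930}}{170}$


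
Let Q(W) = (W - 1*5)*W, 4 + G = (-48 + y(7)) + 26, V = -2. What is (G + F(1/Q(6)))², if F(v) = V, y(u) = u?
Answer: 441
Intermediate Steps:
G = -19 (G = -4 + ((-48 + 7) + 26) = -4 + (-41 + 26) = -4 - 15 = -19)
Q(W) = W*(-5 + W) (Q(W) = (W - 5)*W = (-5 + W)*W = W*(-5 + W))
F(v) = -2
(G + F(1/Q(6)))² = (-19 - 2)² = (-21)² = 441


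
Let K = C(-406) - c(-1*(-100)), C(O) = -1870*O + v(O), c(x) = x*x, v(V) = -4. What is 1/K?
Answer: 1/749216 ≈ 1.3347e-6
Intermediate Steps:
c(x) = x**2
C(O) = -4 - 1870*O (C(O) = -1870*O - 4 = -4 - 1870*O)
K = 749216 (K = (-4 - 1870*(-406)) - (-1*(-100))**2 = (-4 + 759220) - 1*100**2 = 759216 - 1*10000 = 759216 - 10000 = 749216)
1/K = 1/749216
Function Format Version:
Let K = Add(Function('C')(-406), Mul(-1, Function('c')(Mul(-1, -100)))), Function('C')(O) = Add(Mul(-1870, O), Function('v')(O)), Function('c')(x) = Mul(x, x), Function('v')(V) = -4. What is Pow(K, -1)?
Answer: Rational(1, 749216) ≈ 1.3347e-6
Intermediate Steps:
Function('c')(x) = Pow(x, 2)
Function('C')(O) = Add(-4, Mul(-1870, O)) (Function('C')(O) = Add(Mul(-1870, O), -4) = Add(-4, Mul(-1870, O)))
K = 749216 (K = Add(Add(-4, Mul(-1870, -406)), Mul(-1, Pow(Mul(-1, -100), 2))) = Add(Add(-4, 759220), Mul(-1, Pow(100, 2))) = Add(759216, Mul(-1, 10000)) = Add(759216, -10000) = 749216)
Pow(K, -1) = Pow(749216, -1) = Rational(1, 749216)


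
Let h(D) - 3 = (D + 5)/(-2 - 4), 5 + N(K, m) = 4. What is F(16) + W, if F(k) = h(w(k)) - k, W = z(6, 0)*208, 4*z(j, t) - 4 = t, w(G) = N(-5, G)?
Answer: 583/3 ≈ 194.33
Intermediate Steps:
N(K, m) = -1 (N(K, m) = -5 + 4 = -1)
w(G) = -1
z(j, t) = 1 + t/4
h(D) = 13/6 - D/6 (h(D) = 3 + (D + 5)/(-2 - 4) = 3 + (5 + D)/(-6) = 3 + (5 + D)*(-⅙) = 3 + (-⅚ - D/6) = 13/6 - D/6)
W = 208 (W = (1 + (¼)*0)*208 = (1 + 0)*208 = 1*208 = 208)
F(k) = 7/3 - k (F(k) = (13/6 - ⅙*(-1)) - k = (13/6 + ⅙) - k = 7/3 - k)
F(16) + W = (7/3 - 1*16) + 208 = (7/3 - 16) + 208 = -41/3 + 208 = 583/3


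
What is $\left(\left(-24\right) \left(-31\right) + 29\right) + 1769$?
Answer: $2542$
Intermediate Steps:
$\left(\left(-24\right) \left(-31\right) + 29\right) + 1769 = \left(744 + 29\right) + 1769 = 773 + 1769 = 2542$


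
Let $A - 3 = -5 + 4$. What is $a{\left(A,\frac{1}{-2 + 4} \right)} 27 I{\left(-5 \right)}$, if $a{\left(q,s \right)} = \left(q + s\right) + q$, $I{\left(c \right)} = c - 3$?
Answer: $-972$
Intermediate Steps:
$A = 2$ ($A = 3 + \left(-5 + 4\right) = 3 - 1 = 2$)
$I{\left(c \right)} = -3 + c$
$a{\left(q,s \right)} = s + 2 q$
$a{\left(A,\frac{1}{-2 + 4} \right)} 27 I{\left(-5 \right)} = \left(\frac{1}{-2 + 4} + 2 \cdot 2\right) 27 \left(-3 - 5\right) = \left(\frac{1}{2} + 4\right) 27 \left(-8\right) = \frac{9}{2} \cdot 27 \left(-8\right) = \frac{243}{2} \left(-8\right) = -972$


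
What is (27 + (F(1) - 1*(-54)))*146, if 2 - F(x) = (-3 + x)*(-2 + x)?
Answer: 11826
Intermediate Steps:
F(x) = 2 - (-3 + x)*(-2 + x)
(27 + (F(1) - 1*(-54)))*146 = (27 + ((-4 - 1*1**2 + 5*1) - 1*(-54)))*146 = (27 + ((-4 - 1*1 + 5) + 54))*146 = (27 + ((-4 - 1 + 5) + 54))*146 = (27 + (0 + 54))*146 = (27 + 54)*146 = 81*146 = 11826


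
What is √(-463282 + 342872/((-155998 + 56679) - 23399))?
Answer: I*√1744233374424966/61359 ≈ 680.65*I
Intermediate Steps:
√(-463282 + 342872/((-155998 + 56679) - 23399)) = √(-463282 + 342872/(-99319 - 23399)) = √(-463282 + 342872/(-122718)) = √(-463282 + 342872*(-1/122718)) = √(-463282 - 171436/61359) = √(-28426691674/61359) = I*√1744233374424966/61359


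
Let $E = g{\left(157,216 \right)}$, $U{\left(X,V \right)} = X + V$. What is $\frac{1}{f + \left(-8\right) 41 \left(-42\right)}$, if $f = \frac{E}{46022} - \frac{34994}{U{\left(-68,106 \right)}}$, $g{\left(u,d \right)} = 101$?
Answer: $\frac{874418}{11240737353} \approx 7.779 \cdot 10^{-5}$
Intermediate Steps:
$U{\left(X,V \right)} = V + X$
$E = 101$
$f = - \frac{805245015}{874418}$ ($f = \frac{101}{46022} - \frac{34994}{106 - 68} = 101 \cdot \frac{1}{46022} - \frac{34994}{38} = \frac{101}{46022} - \frac{17497}{19} = - \frac{805245015}{874418} \approx -920.89$)
$\frac{1}{f + \left(-8\right) 41 \left(-42\right)} = \frac{1}{- \frac{805245015}{874418} + \left(-8\right) 41 \left(-42\right)} = \frac{1}{- \frac{805245015}{874418} - -13776} = \frac{1}{- \frac{805245015}{874418} + 13776} = \frac{1}{\frac{11240737353}{874418}} = \frac{874418}{11240737353}$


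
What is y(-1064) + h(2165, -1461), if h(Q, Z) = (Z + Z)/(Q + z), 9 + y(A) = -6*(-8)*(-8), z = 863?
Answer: -596463/1514 ≈ -393.96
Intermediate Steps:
y(A) = -393 (y(A) = -9 - 6*(-8)*(-8) = -9 + 48*(-8) = -9 - 384 = -393)
h(Q, Z) = 2*Z/(863 + Q) (h(Q, Z) = (Z + Z)/(Q + 863) = (2*Z)/(863 + Q) = 2*Z/(863 + Q))
y(-1064) + h(2165, -1461) = -393 + 2*(-1461)/(863 + 2165) = -393 + 2*(-1461)/3028 = -393 + 2*(-1461)*(1/3028) = -393 - 1461/1514 = -596463/1514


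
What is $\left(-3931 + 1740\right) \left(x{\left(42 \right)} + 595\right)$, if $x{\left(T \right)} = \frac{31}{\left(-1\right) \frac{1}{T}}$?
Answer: $1549037$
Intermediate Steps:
$x{\left(T \right)} = - 31 T$ ($x{\left(T \right)} = 31 \left(- T\right) = - 31 T$)
$\left(-3931 + 1740\right) \left(x{\left(42 \right)} + 595\right) = \left(-3931 + 1740\right) \left(\left(-31\right) 42 + 595\right) = - 2191 \left(-1302 + 595\right) = \left(-2191\right) \left(-707\right) = 1549037$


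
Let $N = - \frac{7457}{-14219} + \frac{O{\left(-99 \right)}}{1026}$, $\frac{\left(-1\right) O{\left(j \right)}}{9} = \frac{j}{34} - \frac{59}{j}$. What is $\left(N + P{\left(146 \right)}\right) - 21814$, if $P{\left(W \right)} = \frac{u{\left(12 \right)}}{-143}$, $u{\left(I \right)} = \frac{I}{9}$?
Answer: $- \frac{1547234064077071}{70930230228} \approx -21813.0$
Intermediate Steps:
$u{\left(I \right)} = \frac{I}{9}$ ($u{\left(I \right)} = I \frac{1}{9} = \frac{I}{9}$)
$O{\left(j \right)} = \frac{531}{j} - \frac{9 j}{34}$ ($O{\left(j \right)} = - 9 \left(\frac{j}{34} - \frac{59}{j}\right) = - 9 \left(- \frac{59}{j} + \frac{j}{34}\right) = \frac{531}{j} - \frac{9 j}{34}$)
$P{\left(W \right)} = - \frac{4}{429}$ ($P{\left(W \right)} = \frac{\frac{1}{9} \cdot 12}{-143} = \frac{4}{3} \left(- \frac{1}{143}\right) = - \frac{4}{429}$)
$N = \frac{2972266973}{5456171556}$ ($N = - \frac{7457}{-14219} + \frac{\frac{531}{-99} - - \frac{891}{34}}{1026} = \left(-7457\right) \left(- \frac{1}{14219}\right) + \left(531 \left(- \frac{1}{99}\right) + \frac{891}{34}\right) \frac{1}{1026} = \frac{7457}{14219} + \left(- \frac{59}{11} + \frac{891}{34}\right) \frac{1}{1026} = \frac{7457}{14219} + \frac{7795}{374} \cdot \frac{1}{1026} = \frac{7457}{14219} + \frac{7795}{383724} = \frac{2972266973}{5456171556} \approx 0.54475$)
$\left(N + P{\left(146 \right)}\right) - 21814 = \left(\frac{2972266973}{5456171556} - \frac{4}{429}\right) - 21814 = \frac{37978116521}{70930230228} - 21814 = - \frac{1547234064077071}{70930230228}$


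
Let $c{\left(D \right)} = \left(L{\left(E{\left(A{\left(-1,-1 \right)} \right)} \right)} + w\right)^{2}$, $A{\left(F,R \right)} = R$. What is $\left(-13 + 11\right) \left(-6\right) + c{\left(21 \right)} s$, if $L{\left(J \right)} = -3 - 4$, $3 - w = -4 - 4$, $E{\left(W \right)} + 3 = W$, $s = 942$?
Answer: $15084$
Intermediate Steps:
$E{\left(W \right)} = -3 + W$
$w = 11$ ($w = 3 - \left(-4 - 4\right) = 3 - -8 = 3 + 8 = 11$)
$L{\left(J \right)} = -7$
$c{\left(D \right)} = 16$ ($c{\left(D \right)} = \left(-7 + 11\right)^{2} = 4^{2} = 16$)
$\left(-13 + 11\right) \left(-6\right) + c{\left(21 \right)} s = \left(-13 + 11\right) \left(-6\right) + 16 \cdot 942 = \left(-2\right) \left(-6\right) + 15072 = 12 + 15072 = 15084$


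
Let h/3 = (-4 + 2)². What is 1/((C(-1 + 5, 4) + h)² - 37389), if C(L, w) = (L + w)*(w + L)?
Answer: -1/31613 ≈ -3.1633e-5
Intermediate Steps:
C(L, w) = (L + w)² (C(L, w) = (L + w)*(L + w) = (L + w)²)
h = 12 (h = 3*(-4 + 2)² = 3*(-2)² = 3*4 = 12)
1/((C(-1 + 5, 4) + h)² - 37389) = 1/((((-1 + 5) + 4)² + 12)² - 37389) = 1/(((4 + 4)² + 12)² - 37389) = 1/((8² + 12)² - 37389) = 1/((64 + 12)² - 37389) = 1/(76² - 37389) = 1/(5776 - 37389) = 1/(-31613) = -1/31613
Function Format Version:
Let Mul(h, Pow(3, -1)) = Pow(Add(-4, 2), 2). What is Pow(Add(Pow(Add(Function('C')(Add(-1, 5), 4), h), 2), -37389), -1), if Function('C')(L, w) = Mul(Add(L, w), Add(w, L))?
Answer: Rational(-1, 31613) ≈ -3.1633e-5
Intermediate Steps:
Function('C')(L, w) = Pow(Add(L, w), 2) (Function('C')(L, w) = Mul(Add(L, w), Add(L, w)) = Pow(Add(L, w), 2))
h = 12 (h = Mul(3, Pow(Add(-4, 2), 2)) = Mul(3, Pow(-2, 2)) = Mul(3, 4) = 12)
Pow(Add(Pow(Add(Function('C')(Add(-1, 5), 4), h), 2), -37389), -1) = Pow(Add(Pow(Add(Pow(Add(Add(-1, 5), 4), 2), 12), 2), -37389), -1) = Pow(Add(Pow(Add(Pow(Add(4, 4), 2), 12), 2), -37389), -1) = Pow(Add(Pow(Add(Pow(8, 2), 12), 2), -37389), -1) = Pow(Add(Pow(Add(64, 12), 2), -37389), -1) = Pow(Add(Pow(76, 2), -37389), -1) = Pow(Add(5776, -37389), -1) = Pow(-31613, -1) = Rational(-1, 31613)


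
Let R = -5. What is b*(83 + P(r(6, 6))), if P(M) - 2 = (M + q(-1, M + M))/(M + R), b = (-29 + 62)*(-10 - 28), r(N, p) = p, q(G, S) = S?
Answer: -129162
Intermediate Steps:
b = -1254 (b = 33*(-38) = -1254)
P(M) = 2 + 3*M/(-5 + M) (P(M) = 2 + (M + (M + M))/(M - 5) = 2 + (M + 2*M)/(-5 + M) = 2 + (3*M)/(-5 + M) = 2 + 3*M/(-5 + M))
b*(83 + P(r(6, 6))) = -1254*(83 + 5*(-2 + 6)/(-5 + 6)) = -1254*(83 + 5*4/1) = -1254*(83 + 5*1*4) = -1254*(83 + 20) = -1254*103 = -129162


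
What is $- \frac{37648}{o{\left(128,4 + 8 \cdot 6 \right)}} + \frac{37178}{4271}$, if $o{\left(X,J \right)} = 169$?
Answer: $- \frac{11885502}{55523} \approx -214.06$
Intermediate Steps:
$- \frac{37648}{o{\left(128,4 + 8 \cdot 6 \right)}} + \frac{37178}{4271} = - \frac{37648}{169} + \frac{37178}{4271} = \left(-37648\right) \frac{1}{169} + 37178 \cdot \frac{1}{4271} = - \frac{2896}{13} + \frac{37178}{4271} = - \frac{11885502}{55523}$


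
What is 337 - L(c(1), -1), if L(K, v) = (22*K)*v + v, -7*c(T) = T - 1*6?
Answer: 2476/7 ≈ 353.71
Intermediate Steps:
c(T) = 6/7 - T/7 (c(T) = -(T - 1*6)/7 = -(T - 6)/7 = -(-6 + T)/7 = 6/7 - T/7)
L(K, v) = v + 22*K*v (L(K, v) = 22*K*v + v = v + 22*K*v)
337 - L(c(1), -1) = 337 - (-1)*(1 + 22*(6/7 - ⅐*1)) = 337 - (-1)*(1 + 22*(6/7 - ⅐)) = 337 - (-1)*(1 + 22*(5/7)) = 337 - (-1)*(1 + 110/7) = 337 - (-1)*117/7 = 337 - 1*(-117/7) = 337 + 117/7 = 2476/7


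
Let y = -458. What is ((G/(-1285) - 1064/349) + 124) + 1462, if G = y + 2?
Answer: 710057394/448465 ≈ 1583.3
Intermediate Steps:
G = -456 (G = -458 + 2 = -456)
((G/(-1285) - 1064/349) + 124) + 1462 = ((-456/(-1285) - 1064/349) + 124) + 1462 = ((-456*(-1/1285) - 1064*1/349) + 124) + 1462 = ((456/1285 - 1064/349) + 124) + 1462 = (-1208096/448465 + 124) + 1462 = 54401564/448465 + 1462 = 710057394/448465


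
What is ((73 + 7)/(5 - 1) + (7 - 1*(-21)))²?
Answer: 2304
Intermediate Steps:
((73 + 7)/(5 - 1) + (7 - 1*(-21)))² = (80/4 + (7 + 21))² = (80*(¼) + 28)² = (20 + 28)² = 48² = 2304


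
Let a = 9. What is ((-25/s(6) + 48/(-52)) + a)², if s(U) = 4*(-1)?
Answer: 555025/2704 ≈ 205.26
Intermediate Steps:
s(U) = -4
((-25/s(6) + 48/(-52)) + a)² = ((-25/(-4) + 48/(-52)) + 9)² = ((-25*(-¼) + 48*(-1/52)) + 9)² = ((25/4 - 12/13) + 9)² = (277/52 + 9)² = (745/52)² = 555025/2704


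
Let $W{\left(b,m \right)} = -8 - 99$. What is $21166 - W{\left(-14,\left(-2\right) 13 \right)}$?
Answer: $21273$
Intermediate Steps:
$W{\left(b,m \right)} = -107$ ($W{\left(b,m \right)} = -8 - 99 = -107$)
$21166 - W{\left(-14,\left(-2\right) 13 \right)} = 21166 - -107 = 21166 + 107 = 21273$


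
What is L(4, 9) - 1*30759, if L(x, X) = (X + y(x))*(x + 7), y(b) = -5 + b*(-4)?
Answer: -30891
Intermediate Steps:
y(b) = -5 - 4*b
L(x, X) = (7 + x)*(-5 + X - 4*x) (L(x, X) = (X + (-5 - 4*x))*(x + 7) = (-5 + X - 4*x)*(7 + x) = (7 + x)*(-5 + X - 4*x))
L(4, 9) - 1*30759 = (-35 - 33*4 - 4*4**2 + 7*9 + 9*4) - 1*30759 = (-35 - 132 - 4*16 + 63 + 36) - 30759 = (-35 - 132 - 64 + 63 + 36) - 30759 = -132 - 30759 = -30891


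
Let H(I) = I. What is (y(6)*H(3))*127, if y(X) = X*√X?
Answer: 2286*√6 ≈ 5599.5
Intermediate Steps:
y(X) = X^(3/2)
(y(6)*H(3))*127 = (6^(3/2)*3)*127 = ((6*√6)*3)*127 = (18*√6)*127 = 2286*√6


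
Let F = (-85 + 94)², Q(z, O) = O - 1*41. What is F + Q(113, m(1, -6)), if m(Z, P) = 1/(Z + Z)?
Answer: 81/2 ≈ 40.500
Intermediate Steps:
m(Z, P) = 1/(2*Z)
Q(z, O) = -41 + O (Q(z, O) = O - 41 = -41 + O)
F = 81 (F = 9² = 81)
F + Q(113, m(1, -6)) = 81 + (-41 + (½)/1) = 81 + (-41 + (½)*1) = 81 + (-41 + ½) = 81 - 81/2 = 81/2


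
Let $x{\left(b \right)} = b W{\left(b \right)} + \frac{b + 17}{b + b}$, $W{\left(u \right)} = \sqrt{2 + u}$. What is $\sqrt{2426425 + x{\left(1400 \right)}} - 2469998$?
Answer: $-2469998 + \frac{\sqrt{47557939919 + 27440000 \sqrt{1402}}}{140} \approx -2.4684 \cdot 10^{6}$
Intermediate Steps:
$x{\left(b \right)} = b \sqrt{2 + b} + \frac{17 + b}{2 b}$ ($x{\left(b \right)} = b \sqrt{2 + b} + \frac{b + 17}{b + b} = b \sqrt{2 + b} + \frac{17 + b}{2 b}$)
$\sqrt{2426425 + x{\left(1400 \right)}} - 2469998 = \sqrt{2426425 + \left(\frac{1}{2} + \frac{17}{2 \cdot 1400} + 1400 \sqrt{2 + 1400}\right)} - 2469998 = \sqrt{2426425 + \left(\frac{1}{2} + \frac{17}{2} \cdot \frac{1}{1400} + 1400 \sqrt{1402}\right)} - 2469998 = \sqrt{2426425 + \left(\frac{1}{2} + \frac{17}{2800} + 1400 \sqrt{1402}\right)} - 2469998 = \sqrt{2426425 + \left(\frac{1417}{2800} + 1400 \sqrt{1402}\right)} - 2469998 = \sqrt{\frac{6793991417}{2800} + 1400 \sqrt{1402}} - 2469998 = -2469998 + \sqrt{\frac{6793991417}{2800} + 1400 \sqrt{1402}}$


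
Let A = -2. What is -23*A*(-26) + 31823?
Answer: 30627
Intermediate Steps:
-23*A*(-26) + 31823 = -23*(-2)*(-26) + 31823 = 46*(-26) + 31823 = -1196 + 31823 = 30627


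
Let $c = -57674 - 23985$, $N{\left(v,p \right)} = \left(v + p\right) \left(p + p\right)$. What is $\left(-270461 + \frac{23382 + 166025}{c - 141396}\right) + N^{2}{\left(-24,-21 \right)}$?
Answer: $\frac{736446897738}{223055} \approx 3.3016 \cdot 10^{6}$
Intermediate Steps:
$N{\left(v,p \right)} = 2 p \left(p + v\right)$ ($N{\left(v,p \right)} = \left(p + v\right) 2 p = 2 p \left(p + v\right)$)
$c = -81659$
$\left(-270461 + \frac{23382 + 166025}{c - 141396}\right) + N^{2}{\left(-24,-21 \right)} = \left(-270461 + \frac{23382 + 166025}{-81659 - 141396}\right) + \left(2 \left(-21\right) \left(-21 - 24\right)\right)^{2} = \left(-270461 + \frac{189407}{-223055}\right) + \left(2 \left(-21\right) \left(-45\right)\right)^{2} = \left(-270461 + 189407 \left(- \frac{1}{223055}\right)\right) + 1890^{2} = \left(-270461 - \frac{189407}{223055}\right) + 3572100 = - \frac{60327867762}{223055} + 3572100 = \frac{736446897738}{223055}$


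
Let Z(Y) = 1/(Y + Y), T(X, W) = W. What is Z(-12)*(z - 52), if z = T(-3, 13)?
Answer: 13/8 ≈ 1.6250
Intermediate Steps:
z = 13
Z(Y) = 1/(2*Y)
Z(-12)*(z - 52) = ((½)/(-12))*(13 - 52) = ((½)*(-1/12))*(-39) = -1/24*(-39) = 13/8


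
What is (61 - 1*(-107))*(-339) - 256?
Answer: -57208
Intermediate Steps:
(61 - 1*(-107))*(-339) - 256 = (61 + 107)*(-339) - 256 = 168*(-339) - 256 = -56952 - 256 = -57208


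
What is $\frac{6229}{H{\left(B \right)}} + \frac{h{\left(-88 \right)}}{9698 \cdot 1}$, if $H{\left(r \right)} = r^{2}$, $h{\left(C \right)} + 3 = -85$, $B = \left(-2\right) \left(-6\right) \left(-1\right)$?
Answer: $\frac{30198085}{698256} \approx 43.248$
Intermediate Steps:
$B = -12$ ($B = 12 \left(-1\right) = -12$)
$h{\left(C \right)} = -88$ ($h{\left(C \right)} = -3 - 85 = -88$)
$\frac{6229}{H{\left(B \right)}} + \frac{h{\left(-88 \right)}}{9698 \cdot 1} = \frac{6229}{\left(-12\right)^{2}} - \frac{88}{9698 \cdot 1} = \frac{6229}{144} - \frac{88}{9698} = 6229 \cdot \frac{1}{144} - \frac{44}{4849} = \frac{6229}{144} - \frac{44}{4849} = \frac{30198085}{698256}$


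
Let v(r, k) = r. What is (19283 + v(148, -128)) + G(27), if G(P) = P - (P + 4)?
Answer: 19427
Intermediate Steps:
G(P) = -4 (G(P) = P - (4 + P) = P + (-4 - P) = -4)
(19283 + v(148, -128)) + G(27) = (19283 + 148) - 4 = 19431 - 4 = 19427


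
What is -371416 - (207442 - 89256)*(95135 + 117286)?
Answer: -25105559722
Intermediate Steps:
-371416 - (207442 - 89256)*(95135 + 117286) = -371416 - 118186*212421 = -371416 - 1*25105188306 = -371416 - 25105188306 = -25105559722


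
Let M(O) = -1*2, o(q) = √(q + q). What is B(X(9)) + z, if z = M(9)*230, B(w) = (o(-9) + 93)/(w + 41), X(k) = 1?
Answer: -6409/14 + I*√2/14 ≈ -457.79 + 0.10102*I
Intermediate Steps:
o(q) = √2*√q (o(q) = √(2*q) = √2*√q)
M(O) = -2
B(w) = (93 + 3*I*√2)/(41 + w) (B(w) = (√2*√(-9) + 93)/(w + 41) = (√2*(3*I) + 93)/(41 + w) = (3*I*√2 + 93)/(41 + w) = (93 + 3*I*√2)/(41 + w))
z = -460 (z = -2*230 = -460)
B(X(9)) + z = 3*(31 + I*√2)/(41 + 1) - 460 = 3*(31 + I*√2)/42 - 460 = 3*(1/42)*(31 + I*√2) - 460 = (31/14 + I*√2/14) - 460 = -6409/14 + I*√2/14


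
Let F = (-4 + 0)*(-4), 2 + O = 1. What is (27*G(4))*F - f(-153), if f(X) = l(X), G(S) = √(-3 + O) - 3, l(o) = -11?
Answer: -1285 + 864*I ≈ -1285.0 + 864.0*I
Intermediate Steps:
O = -1 (O = -2 + 1 = -1)
F = 16 (F = -4*(-4) = 16)
G(S) = -3 + 2*I (G(S) = √(-3 - 1) - 3 = √(-4) - 3 = 2*I - 3 = -3 + 2*I)
f(X) = -11
(27*G(4))*F - f(-153) = (27*(-3 + 2*I))*16 - 1*(-11) = (-81 + 54*I)*16 + 11 = (-1296 + 864*I) + 11 = -1285 + 864*I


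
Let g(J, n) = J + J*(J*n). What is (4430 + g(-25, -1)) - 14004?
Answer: -10224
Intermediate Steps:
g(J, n) = J + n*J**2
(4430 + g(-25, -1)) - 14004 = (4430 - 25*(1 - 25*(-1))) - 14004 = (4430 - 25*(1 + 25)) - 14004 = (4430 - 25*26) - 14004 = (4430 - 650) - 14004 = 3780 - 14004 = -10224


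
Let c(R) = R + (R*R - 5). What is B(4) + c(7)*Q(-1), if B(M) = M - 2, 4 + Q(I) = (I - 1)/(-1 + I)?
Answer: -151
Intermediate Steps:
Q(I) = -3 (Q(I) = -4 + (I - 1)/(-1 + I) = -4 + (-1 + I)/(-1 + I) = -4 + 1 = -3)
B(M) = -2 + M
c(R) = -5 + R + R² (c(R) = R + (R² - 5) = R + (-5 + R²) = -5 + R + R²)
B(4) + c(7)*Q(-1) = (-2 + 4) + (-5 + 7 + 7²)*(-3) = 2 + (-5 + 7 + 49)*(-3) = 2 + 51*(-3) = 2 - 153 = -151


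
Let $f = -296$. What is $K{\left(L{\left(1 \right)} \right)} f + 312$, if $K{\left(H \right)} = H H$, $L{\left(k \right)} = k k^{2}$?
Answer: $16$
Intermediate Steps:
$L{\left(k \right)} = k^{3}$
$K{\left(H \right)} = H^{2}$
$K{\left(L{\left(1 \right)} \right)} f + 312 = \left(1^{3}\right)^{2} \left(-296\right) + 312 = 1^{2} \left(-296\right) + 312 = 1 \left(-296\right) + 312 = -296 + 312 = 16$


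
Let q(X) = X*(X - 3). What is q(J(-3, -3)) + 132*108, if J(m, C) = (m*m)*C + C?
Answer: 15246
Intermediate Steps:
J(m, C) = C + C*m**2 (J(m, C) = m**2*C + C = C*m**2 + C = C + C*m**2)
q(X) = X*(-3 + X)
q(J(-3, -3)) + 132*108 = (-3*(1 + (-3)**2))*(-3 - 3*(1 + (-3)**2)) + 132*108 = (-3*(1 + 9))*(-3 - 3*(1 + 9)) + 14256 = (-3*10)*(-3 - 3*10) + 14256 = -30*(-3 - 30) + 14256 = -30*(-33) + 14256 = 990 + 14256 = 15246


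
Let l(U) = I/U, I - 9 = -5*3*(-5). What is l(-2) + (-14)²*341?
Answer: 66794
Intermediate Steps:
I = 84 (I = 9 - 5*3*(-5) = 9 - 15*(-5) = 9 + 75 = 84)
l(U) = 84/U
l(-2) + (-14)²*341 = 84/(-2) + (-14)²*341 = 84*(-½) + 196*341 = -42 + 66836 = 66794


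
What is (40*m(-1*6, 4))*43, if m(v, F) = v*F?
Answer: -41280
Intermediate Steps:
m(v, F) = F*v
(40*m(-1*6, 4))*43 = (40*(4*(-1*6)))*43 = (40*(4*(-6)))*43 = (40*(-24))*43 = -960*43 = -41280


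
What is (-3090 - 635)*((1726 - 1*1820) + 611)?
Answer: -1925825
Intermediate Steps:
(-3090 - 635)*((1726 - 1*1820) + 611) = -3725*((1726 - 1820) + 611) = -3725*(-94 + 611) = -3725*517 = -1925825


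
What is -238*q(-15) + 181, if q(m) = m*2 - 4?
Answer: 8273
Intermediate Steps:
q(m) = -4 + 2*m (q(m) = 2*m - 4 = -4 + 2*m)
-238*q(-15) + 181 = -238*(-4 + 2*(-15)) + 181 = -238*(-4 - 30) + 181 = -238*(-34) + 181 = 8092 + 181 = 8273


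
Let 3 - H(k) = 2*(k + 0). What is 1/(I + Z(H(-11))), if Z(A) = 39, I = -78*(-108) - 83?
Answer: 1/8380 ≈ 0.00011933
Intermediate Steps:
H(k) = 3 - 2*k (H(k) = 3 - 2*(k + 0) = 3 - 2*k)
I = 8341 (I = 8424 - 83 = 8341)
1/(I + Z(H(-11))) = 1/(8341 + 39) = 1/8380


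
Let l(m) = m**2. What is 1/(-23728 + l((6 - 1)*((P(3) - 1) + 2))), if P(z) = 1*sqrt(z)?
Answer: -1969/46522907 - 25*sqrt(3)/279137442 ≈ -4.2478e-5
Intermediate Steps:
P(z) = sqrt(z)
1/(-23728 + l((6 - 1)*((P(3) - 1) + 2))) = 1/(-23728 + ((6 - 1)*((sqrt(3) - 1) + 2))**2) = 1/(-23728 + (5*((-1 + sqrt(3)) + 2))**2) = 1/(-23728 + (5*(1 + sqrt(3)))**2) = 1/(-23728 + (5 + 5*sqrt(3))**2)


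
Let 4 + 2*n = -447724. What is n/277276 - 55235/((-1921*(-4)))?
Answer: -4258877709/532647196 ≈ -7.9957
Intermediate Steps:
n = -223864 (n = -2 + (½)*(-447724) = -2 - 223862 = -223864)
n/277276 - 55235/((-1921*(-4))) = -223864/277276 - 55235/((-1921*(-4))) = -223864*1/277276 - 55235/7684 = -55966/69319 - 55235*1/7684 = -55966/69319 - 55235/7684 = -4258877709/532647196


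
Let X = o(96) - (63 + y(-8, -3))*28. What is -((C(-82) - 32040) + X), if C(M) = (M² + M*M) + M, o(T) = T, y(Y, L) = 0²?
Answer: 20342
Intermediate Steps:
y(Y, L) = 0
C(M) = M + 2*M² (C(M) = (M² + M²) + M = 2*M² + M = M + 2*M²)
X = -1668 (X = 96 - (63 + 0)*28 = 96 - 63*28 = 96 - 1*1764 = 96 - 1764 = -1668)
-((C(-82) - 32040) + X) = -((-82*(1 + 2*(-82)) - 32040) - 1668) = -((-82*(1 - 164) - 32040) - 1668) = -((-82*(-163) - 32040) - 1668) = -((13366 - 32040) - 1668) = -(-18674 - 1668) = -1*(-20342) = 20342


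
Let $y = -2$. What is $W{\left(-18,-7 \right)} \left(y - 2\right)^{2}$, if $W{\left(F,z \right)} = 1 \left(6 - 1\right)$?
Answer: $80$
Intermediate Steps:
$W{\left(F,z \right)} = 5$ ($W{\left(F,z \right)} = 1 \cdot 5 = 5$)
$W{\left(-18,-7 \right)} \left(y - 2\right)^{2} = 5 \left(-2 - 2\right)^{2} = 5 \left(-4\right)^{2} = 5 \cdot 16 = 80$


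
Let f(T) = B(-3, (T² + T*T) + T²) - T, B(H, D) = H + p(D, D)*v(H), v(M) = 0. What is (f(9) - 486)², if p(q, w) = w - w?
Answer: 248004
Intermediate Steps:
p(q, w) = 0
B(H, D) = H (B(H, D) = H + 0*0 = H + 0 = H)
f(T) = -3 - T
(f(9) - 486)² = ((-3 - 1*9) - 486)² = ((-3 - 9) - 486)² = (-12 - 486)² = (-498)² = 248004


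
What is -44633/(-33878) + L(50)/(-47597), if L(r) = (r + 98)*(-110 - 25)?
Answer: 2801279341/1612491166 ≈ 1.7372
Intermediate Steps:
L(r) = -13230 - 135*r (L(r) = (98 + r)*(-135) = -13230 - 135*r)
-44633/(-33878) + L(50)/(-47597) = -44633/(-33878) + (-13230 - 135*50)/(-47597) = -44633*(-1/33878) + (-13230 - 6750)*(-1/47597) = 44633/33878 - 19980*(-1/47597) = 44633/33878 + 19980/47597 = 2801279341/1612491166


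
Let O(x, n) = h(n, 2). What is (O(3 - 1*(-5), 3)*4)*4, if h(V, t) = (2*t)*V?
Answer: 192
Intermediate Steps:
h(V, t) = 2*V*t
O(x, n) = 4*n (O(x, n) = 2*n*2 = 4*n)
(O(3 - 1*(-5), 3)*4)*4 = ((4*3)*4)*4 = (12*4)*4 = 48*4 = 192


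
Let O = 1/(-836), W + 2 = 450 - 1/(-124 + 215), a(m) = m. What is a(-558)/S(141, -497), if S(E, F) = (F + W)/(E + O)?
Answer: 598545675/372856 ≈ 1605.3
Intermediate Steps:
W = 40767/91 (W = -2 + (450 - 1/(-124 + 215)) = -2 + (450 - 1/91) = -2 + 40949/91 = 40767/91 ≈ 447.99)
O = -1/836 ≈ -0.0011962
S(E, F) = (40767/91 + F)/(-1/836 + E) (S(E, F) = (F + 40767/91)/(E - 1/836) = (40767/91 + F)/(-1/836 + E))
a(-558)/S(141, -497) = -558*91*(-1 + 836*141)/(836*(40767 + 91*(-497))) = -558*91*(-1 + 117876)/(836*(40767 - 45227)) = -558/((836/91)*(-4460)/117875) = -558/((836/91)*(1/117875)*(-4460)) = -558/(-745712/2145325) = -558*(-2145325/745712) = 598545675/372856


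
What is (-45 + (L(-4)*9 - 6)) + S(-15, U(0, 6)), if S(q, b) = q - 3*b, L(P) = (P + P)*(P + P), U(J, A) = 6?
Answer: 492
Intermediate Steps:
L(P) = 4*P² (L(P) = (2*P)*(2*P) = 4*P²)
(-45 + (L(-4)*9 - 6)) + S(-15, U(0, 6)) = (-45 + ((4*(-4)²)*9 - 6)) + (-15 - 3*6) = (-45 + ((4*16)*9 - 6)) + (-15 - 18) = (-45 + (64*9 - 6)) - 33 = (-45 + (576 - 6)) - 33 = (-45 + 570) - 33 = 525 - 33 = 492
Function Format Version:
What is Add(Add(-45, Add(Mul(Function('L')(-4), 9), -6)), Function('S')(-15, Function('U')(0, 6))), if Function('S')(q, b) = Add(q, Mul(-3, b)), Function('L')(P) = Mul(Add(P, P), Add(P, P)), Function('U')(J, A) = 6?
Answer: 492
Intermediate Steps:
Function('L')(P) = Mul(4, Pow(P, 2)) (Function('L')(P) = Mul(Mul(2, P), Mul(2, P)) = Mul(4, Pow(P, 2)))
Add(Add(-45, Add(Mul(Function('L')(-4), 9), -6)), Function('S')(-15, Function('U')(0, 6))) = Add(Add(-45, Add(Mul(Mul(4, Pow(-4, 2)), 9), -6)), Add(-15, Mul(-3, 6))) = Add(Add(-45, Add(Mul(Mul(4, 16), 9), -6)), Add(-15, -18)) = Add(Add(-45, Add(Mul(64, 9), -6)), -33) = Add(Add(-45, Add(576, -6)), -33) = Add(Add(-45, 570), -33) = Add(525, -33) = 492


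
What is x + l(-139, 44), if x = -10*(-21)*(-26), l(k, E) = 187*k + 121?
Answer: -31332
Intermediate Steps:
l(k, E) = 121 + 187*k
x = -5460 (x = 210*(-26) = -5460)
x + l(-139, 44) = -5460 + (121 + 187*(-139)) = -5460 + (121 - 25993) = -5460 - 25872 = -31332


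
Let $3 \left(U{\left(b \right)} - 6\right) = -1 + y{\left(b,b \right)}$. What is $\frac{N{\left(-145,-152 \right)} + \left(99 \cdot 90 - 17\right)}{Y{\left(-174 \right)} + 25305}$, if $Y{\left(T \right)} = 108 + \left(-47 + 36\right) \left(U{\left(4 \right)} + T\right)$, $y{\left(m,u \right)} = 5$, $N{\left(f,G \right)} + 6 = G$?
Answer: $\frac{26205}{81739} \approx 0.32059$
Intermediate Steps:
$N{\left(f,G \right)} = -6 + G$
$U{\left(b \right)} = \frac{22}{3}$ ($U{\left(b \right)} = 6 + \frac{-1 + 5}{3} = 6 + \frac{1}{3} \cdot 4 = 6 + \frac{4}{3} = \frac{22}{3}$)
$Y{\left(T \right)} = \frac{82}{3} - 11 T$ ($Y{\left(T \right)} = 108 + \left(-47 + 36\right) \left(\frac{22}{3} + T\right) = 108 - 11 \left(\frac{22}{3} + T\right) = 108 - \left(\frac{242}{3} + 11 T\right) = \frac{82}{3} - 11 T$)
$\frac{N{\left(-145,-152 \right)} + \left(99 \cdot 90 - 17\right)}{Y{\left(-174 \right)} + 25305} = \frac{\left(-6 - 152\right) + \left(99 \cdot 90 - 17\right)}{\left(\frac{82}{3} - -1914\right) + 25305} = \frac{-158 + \left(8910 - 17\right)}{\left(\frac{82}{3} + 1914\right) + 25305} = \frac{-158 + 8893}{\frac{5824}{3} + 25305} = \frac{8735}{\frac{81739}{3}} = 8735 \cdot \frac{3}{81739} = \frac{26205}{81739}$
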